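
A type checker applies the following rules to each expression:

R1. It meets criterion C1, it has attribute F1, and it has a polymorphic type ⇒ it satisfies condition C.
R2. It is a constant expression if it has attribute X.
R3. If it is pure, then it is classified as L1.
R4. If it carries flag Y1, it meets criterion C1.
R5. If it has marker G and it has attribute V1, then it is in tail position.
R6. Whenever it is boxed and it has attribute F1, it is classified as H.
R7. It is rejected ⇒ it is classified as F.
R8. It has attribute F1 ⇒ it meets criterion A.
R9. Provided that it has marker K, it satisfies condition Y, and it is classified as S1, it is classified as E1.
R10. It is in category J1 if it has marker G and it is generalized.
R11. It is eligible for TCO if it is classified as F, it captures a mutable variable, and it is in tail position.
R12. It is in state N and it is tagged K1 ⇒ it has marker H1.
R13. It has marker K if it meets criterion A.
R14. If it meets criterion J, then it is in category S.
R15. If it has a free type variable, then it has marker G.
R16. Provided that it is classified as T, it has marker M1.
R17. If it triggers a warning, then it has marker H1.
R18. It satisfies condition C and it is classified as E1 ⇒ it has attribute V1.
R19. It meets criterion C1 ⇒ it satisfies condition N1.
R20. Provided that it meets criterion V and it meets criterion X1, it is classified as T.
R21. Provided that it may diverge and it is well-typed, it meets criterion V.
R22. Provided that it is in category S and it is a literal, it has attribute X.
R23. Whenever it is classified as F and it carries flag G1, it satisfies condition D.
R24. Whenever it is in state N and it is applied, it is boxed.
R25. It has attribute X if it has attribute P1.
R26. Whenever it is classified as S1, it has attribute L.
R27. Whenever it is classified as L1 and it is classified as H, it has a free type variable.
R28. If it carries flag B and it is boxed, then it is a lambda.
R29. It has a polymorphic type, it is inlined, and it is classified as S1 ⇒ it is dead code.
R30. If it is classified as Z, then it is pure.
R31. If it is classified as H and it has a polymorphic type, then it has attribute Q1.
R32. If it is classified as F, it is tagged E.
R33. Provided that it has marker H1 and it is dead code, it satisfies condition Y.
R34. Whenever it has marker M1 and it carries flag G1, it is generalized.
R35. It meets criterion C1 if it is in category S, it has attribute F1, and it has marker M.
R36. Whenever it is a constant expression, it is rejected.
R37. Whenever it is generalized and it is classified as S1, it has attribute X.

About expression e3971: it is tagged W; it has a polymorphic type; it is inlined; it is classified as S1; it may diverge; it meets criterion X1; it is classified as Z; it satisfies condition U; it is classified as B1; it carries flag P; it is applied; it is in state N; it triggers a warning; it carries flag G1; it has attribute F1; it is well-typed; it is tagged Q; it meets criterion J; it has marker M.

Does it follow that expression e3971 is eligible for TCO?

Forward chaining from the given facts derives: meets criterion A, has marker K, is in category S, has marker H1, meets criterion V, is boxed, has attribute L, is dead code, is pure, satisfies condition Y, meets criterion C1, satisfies condition C, is classified as L1, is classified as H, is classified as E1, has attribute V1, satisfies condition N1, is classified as T, has a free type variable, has attribute Q1, has marker G, has marker M1, is generalized, has attribute X, is a constant expression, is in tail position, is in category J1, is rejected, is classified as F, satisfies condition D, is tagged E.
The only rule concluding "it is eligible for TCO" is R11, which needs "it captures a mutable variable"; that is never established.

No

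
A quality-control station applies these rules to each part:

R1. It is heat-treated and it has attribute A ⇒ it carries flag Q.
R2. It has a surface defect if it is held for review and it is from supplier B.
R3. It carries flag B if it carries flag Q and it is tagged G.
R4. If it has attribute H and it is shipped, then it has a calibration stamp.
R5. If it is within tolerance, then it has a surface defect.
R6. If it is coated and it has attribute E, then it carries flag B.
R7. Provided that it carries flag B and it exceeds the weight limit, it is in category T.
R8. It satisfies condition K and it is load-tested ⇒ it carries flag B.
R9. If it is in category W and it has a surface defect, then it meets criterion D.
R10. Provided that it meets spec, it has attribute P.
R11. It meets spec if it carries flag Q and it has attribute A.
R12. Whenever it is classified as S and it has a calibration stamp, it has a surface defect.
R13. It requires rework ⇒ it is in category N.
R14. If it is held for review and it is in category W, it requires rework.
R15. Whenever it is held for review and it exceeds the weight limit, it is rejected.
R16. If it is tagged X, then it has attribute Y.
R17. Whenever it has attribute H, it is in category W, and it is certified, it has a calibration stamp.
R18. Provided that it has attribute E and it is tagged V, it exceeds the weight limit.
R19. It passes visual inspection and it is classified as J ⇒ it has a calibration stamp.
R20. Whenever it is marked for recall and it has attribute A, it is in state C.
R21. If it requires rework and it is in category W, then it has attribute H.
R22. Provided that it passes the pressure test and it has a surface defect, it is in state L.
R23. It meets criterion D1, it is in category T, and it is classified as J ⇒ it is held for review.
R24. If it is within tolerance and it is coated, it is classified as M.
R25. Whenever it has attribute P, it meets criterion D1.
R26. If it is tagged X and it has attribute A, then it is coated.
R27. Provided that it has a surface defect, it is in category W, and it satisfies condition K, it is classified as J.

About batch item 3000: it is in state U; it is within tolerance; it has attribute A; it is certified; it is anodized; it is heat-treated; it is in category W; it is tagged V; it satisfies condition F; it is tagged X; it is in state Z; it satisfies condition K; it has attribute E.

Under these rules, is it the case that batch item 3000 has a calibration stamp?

By R1 (it is heat-treated, it has attribute A): it carries flag Q.
By R5 (it is within tolerance): it has a surface defect.
By R11 (it carries flag Q, it has attribute A): it meets spec.
By R18 (it has attribute E, it is tagged V): it exceeds the weight limit.
By R26 (it is tagged X, it has attribute A): it is coated.
By R27 (it has a surface defect, it is in category W, it satisfies condition K): it is classified as J.
By R6 (it is coated, it has attribute E): it carries flag B.
By R7 (it carries flag B, it exceeds the weight limit): it is in category T.
By R10 (it meets spec): it has attribute P.
By R25 (it has attribute P): it meets criterion D1.
By R23 (it meets criterion D1, it is in category T, it is classified as J): it is held for review.
By R14 (it is held for review, it is in category W): it requires rework.
By R21 (it requires rework, it is in category W): it has attribute H.
By R17 (it has attribute H, it is in category W, it is certified): it has a calibration stamp.

Yes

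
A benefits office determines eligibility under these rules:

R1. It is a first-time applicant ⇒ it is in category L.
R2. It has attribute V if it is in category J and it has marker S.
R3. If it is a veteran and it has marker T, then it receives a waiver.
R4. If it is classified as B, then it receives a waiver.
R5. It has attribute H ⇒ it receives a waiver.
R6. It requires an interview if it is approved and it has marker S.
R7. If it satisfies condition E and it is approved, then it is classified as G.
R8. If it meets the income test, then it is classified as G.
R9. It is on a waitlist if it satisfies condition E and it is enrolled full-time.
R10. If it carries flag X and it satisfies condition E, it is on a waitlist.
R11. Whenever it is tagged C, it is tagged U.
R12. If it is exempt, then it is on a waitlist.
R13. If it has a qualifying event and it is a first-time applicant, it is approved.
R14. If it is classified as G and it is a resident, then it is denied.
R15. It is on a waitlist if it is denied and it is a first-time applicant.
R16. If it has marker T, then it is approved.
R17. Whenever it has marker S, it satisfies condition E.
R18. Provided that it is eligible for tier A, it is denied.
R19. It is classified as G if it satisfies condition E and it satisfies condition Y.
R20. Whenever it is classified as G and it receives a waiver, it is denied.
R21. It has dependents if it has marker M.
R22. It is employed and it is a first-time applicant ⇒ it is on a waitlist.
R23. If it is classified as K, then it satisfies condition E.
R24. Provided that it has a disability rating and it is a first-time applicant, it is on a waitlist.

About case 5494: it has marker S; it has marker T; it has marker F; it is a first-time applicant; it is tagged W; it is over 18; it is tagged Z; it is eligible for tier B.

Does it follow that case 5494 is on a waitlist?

Forward chaining from the given facts derives: is in category L, is approved, satisfies condition E, requires an interview, is classified as G.
Rules concluding "it is on a waitlist": R9 needs "it is enrolled full-time"; R10 needs "it carries flag X"; R12 needs "it is exempt"; R15 needs "it is denied"; R22 needs "it is employed"; R24 needs "it has a disability rating" — none of these are established.

No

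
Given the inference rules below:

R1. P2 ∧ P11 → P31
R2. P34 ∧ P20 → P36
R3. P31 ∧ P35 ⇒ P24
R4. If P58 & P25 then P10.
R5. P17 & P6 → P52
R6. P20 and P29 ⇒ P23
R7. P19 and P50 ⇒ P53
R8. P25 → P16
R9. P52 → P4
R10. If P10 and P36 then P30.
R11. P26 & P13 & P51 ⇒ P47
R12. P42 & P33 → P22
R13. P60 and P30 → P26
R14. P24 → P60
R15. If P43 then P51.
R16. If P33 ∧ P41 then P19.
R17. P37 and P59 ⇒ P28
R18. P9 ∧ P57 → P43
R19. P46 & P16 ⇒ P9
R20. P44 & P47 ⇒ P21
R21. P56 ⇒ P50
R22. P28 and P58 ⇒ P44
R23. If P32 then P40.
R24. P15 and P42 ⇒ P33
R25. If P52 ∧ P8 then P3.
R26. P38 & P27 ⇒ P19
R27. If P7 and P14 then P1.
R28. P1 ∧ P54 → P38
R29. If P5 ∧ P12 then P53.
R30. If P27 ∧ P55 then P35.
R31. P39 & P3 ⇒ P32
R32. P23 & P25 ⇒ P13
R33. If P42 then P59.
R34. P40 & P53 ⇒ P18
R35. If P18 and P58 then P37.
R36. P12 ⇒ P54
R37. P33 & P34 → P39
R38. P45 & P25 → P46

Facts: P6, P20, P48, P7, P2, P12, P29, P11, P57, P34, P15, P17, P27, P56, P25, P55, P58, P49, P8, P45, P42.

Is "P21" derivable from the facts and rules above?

No

Forward chaining from the given facts derives: P31, P36, P10, P52, P23, P16, P4, P30, P50, P33, P3, P35, P13, P59, P54, P39, P46, P24, P22, P60, P9, P32, P26, P43, P40, P51, P47.
The only rule concluding P21 is R20, which needs P44; that is never established.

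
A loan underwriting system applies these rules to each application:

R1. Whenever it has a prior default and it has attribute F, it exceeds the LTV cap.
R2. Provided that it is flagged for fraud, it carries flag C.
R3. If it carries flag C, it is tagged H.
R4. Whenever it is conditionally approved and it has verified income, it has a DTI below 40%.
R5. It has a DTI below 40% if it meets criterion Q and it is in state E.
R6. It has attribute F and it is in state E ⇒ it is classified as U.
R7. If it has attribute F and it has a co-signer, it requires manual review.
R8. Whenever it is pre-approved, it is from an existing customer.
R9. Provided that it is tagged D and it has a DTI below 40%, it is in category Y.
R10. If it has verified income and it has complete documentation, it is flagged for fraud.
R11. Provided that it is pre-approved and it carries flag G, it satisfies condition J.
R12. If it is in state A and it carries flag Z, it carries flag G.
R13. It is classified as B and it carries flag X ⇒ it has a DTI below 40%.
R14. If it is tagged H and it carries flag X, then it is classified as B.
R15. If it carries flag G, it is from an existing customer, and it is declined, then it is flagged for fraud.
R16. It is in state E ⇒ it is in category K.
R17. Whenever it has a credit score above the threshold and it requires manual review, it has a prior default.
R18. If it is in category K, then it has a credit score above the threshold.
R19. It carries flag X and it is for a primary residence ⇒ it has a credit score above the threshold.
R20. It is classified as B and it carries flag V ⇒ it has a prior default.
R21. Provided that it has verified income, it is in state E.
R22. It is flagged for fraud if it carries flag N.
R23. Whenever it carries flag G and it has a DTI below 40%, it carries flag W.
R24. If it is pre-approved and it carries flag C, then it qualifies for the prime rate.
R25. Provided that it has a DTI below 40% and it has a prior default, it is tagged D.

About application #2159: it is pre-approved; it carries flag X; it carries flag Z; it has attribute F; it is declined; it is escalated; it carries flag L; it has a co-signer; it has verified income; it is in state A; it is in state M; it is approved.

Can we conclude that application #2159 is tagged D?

Yes

By R7 (it has attribute F, it has a co-signer): it requires manual review.
By R8 (it is pre-approved): it is from an existing customer.
By R12 (it is in state A, it carries flag Z): it carries flag G.
By R15 (it carries flag G, it is from an existing customer, it is declined): it is flagged for fraud.
By R21 (it has verified income): it is in state E.
By R2 (it is flagged for fraud): it carries flag C.
By R3 (it carries flag C): it is tagged H.
By R14 (it is tagged H, it carries flag X): it is classified as B.
By R16 (it is in state E): it is in category K.
By R18 (it is in category K): it has a credit score above the threshold.
By R13 (it is classified as B, it carries flag X): it has a DTI below 40%.
By R17 (it has a credit score above the threshold, it requires manual review): it has a prior default.
By R25 (it has a DTI below 40%, it has a prior default): it is tagged D.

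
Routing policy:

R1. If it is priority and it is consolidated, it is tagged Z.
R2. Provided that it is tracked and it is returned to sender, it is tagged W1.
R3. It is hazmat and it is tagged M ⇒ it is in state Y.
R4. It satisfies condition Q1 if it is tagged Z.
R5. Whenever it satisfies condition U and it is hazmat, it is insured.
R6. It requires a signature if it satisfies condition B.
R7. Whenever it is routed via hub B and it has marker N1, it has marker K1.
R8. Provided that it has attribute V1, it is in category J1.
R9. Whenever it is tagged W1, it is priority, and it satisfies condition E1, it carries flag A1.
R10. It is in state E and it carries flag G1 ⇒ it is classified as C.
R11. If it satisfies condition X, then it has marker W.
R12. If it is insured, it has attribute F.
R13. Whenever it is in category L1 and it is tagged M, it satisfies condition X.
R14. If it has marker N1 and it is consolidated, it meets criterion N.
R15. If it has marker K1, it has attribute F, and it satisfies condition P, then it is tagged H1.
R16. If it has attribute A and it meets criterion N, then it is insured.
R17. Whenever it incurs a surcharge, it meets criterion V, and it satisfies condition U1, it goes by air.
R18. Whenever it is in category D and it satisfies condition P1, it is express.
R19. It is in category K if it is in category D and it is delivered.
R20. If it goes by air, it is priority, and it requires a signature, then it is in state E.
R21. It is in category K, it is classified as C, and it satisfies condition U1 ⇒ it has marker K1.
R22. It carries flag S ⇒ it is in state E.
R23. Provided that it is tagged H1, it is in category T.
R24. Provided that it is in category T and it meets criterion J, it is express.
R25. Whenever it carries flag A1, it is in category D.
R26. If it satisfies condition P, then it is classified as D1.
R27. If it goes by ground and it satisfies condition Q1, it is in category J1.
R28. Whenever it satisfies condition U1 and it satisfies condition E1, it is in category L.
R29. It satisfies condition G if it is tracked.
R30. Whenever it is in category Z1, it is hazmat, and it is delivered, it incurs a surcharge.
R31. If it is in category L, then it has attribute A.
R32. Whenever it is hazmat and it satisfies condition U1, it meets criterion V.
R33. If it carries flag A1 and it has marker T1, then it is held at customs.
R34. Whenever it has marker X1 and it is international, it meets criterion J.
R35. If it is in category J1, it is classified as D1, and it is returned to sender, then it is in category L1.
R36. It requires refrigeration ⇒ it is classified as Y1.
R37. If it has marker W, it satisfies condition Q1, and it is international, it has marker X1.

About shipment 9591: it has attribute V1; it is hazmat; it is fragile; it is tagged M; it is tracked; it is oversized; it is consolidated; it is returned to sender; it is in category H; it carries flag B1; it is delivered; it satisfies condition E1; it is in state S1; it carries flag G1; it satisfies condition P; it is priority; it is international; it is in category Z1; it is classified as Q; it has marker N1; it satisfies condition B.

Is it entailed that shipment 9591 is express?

No

Forward chaining from the given facts derives: is tagged Z, is tagged W1, is in state Y, satisfies condition Q1, requires a signature, is in category J1, carries flag A1, meets criterion N, is in category D, is classified as D1, satisfies condition G, incurs a surcharge, is in category L1, satisfies condition X, is in category K, has marker W, has marker X1, meets criterion J.
Rules concluding "it is express": R18 needs "it satisfies condition P1"; R24 needs "it is in category T" — none of these are established.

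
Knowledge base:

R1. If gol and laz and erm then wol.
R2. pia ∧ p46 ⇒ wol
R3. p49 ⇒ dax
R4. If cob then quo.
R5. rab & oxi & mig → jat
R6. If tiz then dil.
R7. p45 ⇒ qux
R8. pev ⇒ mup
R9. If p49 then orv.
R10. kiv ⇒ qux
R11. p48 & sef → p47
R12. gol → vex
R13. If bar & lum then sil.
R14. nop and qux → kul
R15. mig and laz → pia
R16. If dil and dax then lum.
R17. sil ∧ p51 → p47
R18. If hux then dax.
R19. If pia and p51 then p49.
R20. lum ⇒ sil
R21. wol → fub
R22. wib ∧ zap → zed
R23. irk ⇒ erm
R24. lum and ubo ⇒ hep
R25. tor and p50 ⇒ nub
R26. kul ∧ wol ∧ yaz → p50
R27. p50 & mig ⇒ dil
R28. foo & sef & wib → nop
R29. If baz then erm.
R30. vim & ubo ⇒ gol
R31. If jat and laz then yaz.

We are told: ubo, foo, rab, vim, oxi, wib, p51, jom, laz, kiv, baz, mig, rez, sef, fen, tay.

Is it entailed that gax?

No

Forward chaining from the given facts derives: jat, qux, pia, p49, nop, erm, gol, yaz, wol, dax, orv, vex, kul, fub, p50, dil, lum, sil, hep, p47.
No rule has gax as its conclusion, and it is not among the given facts.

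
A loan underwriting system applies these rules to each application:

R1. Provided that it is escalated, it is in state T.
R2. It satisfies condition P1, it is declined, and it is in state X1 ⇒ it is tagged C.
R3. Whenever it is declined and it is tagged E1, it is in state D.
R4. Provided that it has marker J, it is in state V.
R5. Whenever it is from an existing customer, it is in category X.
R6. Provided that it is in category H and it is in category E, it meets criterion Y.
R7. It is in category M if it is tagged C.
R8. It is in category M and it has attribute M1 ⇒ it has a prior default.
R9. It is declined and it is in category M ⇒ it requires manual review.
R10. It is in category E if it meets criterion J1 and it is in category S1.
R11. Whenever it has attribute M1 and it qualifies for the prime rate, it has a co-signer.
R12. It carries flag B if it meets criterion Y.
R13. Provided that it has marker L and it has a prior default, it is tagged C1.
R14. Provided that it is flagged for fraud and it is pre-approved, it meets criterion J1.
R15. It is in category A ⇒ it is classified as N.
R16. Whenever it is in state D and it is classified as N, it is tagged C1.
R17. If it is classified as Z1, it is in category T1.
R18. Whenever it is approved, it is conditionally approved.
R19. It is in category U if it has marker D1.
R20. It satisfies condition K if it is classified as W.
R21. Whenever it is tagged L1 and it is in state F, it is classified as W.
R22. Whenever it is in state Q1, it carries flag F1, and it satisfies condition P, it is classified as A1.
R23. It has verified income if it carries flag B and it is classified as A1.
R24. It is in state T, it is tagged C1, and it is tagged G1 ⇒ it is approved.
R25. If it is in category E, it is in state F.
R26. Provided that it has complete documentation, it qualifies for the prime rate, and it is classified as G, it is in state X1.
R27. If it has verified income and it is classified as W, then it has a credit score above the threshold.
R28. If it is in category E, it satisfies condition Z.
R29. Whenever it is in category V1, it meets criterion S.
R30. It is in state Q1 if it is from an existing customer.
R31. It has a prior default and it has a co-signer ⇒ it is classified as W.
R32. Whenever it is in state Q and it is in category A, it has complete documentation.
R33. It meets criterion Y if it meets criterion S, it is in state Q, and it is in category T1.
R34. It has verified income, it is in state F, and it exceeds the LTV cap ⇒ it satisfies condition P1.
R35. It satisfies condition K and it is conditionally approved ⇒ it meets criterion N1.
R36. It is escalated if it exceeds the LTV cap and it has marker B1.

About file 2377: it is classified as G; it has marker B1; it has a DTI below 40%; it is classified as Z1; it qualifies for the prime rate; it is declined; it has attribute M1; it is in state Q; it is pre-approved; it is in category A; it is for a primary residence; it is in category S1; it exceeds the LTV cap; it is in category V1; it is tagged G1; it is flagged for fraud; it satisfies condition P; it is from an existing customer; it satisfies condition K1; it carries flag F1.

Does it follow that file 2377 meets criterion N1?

Forward chaining from the given facts derives: is in category X, has a co-signer, meets criterion J1, is classified as N, is in category T1, meets criterion S, is in state Q1, has complete documentation, meets criterion Y, is escalated, is in state T, is in category E, carries flag B, is classified as A1, has verified income, is in state F, is in state X1, satisfies condition Z, satisfies condition P1, is tagged C, is in category M, has a prior default, requires manual review, is classified as W, satisfies condition K, has a credit score above the threshold.
The only rule concluding "it meets criterion N1" is R35, which needs "it is conditionally approved"; that is never established.

No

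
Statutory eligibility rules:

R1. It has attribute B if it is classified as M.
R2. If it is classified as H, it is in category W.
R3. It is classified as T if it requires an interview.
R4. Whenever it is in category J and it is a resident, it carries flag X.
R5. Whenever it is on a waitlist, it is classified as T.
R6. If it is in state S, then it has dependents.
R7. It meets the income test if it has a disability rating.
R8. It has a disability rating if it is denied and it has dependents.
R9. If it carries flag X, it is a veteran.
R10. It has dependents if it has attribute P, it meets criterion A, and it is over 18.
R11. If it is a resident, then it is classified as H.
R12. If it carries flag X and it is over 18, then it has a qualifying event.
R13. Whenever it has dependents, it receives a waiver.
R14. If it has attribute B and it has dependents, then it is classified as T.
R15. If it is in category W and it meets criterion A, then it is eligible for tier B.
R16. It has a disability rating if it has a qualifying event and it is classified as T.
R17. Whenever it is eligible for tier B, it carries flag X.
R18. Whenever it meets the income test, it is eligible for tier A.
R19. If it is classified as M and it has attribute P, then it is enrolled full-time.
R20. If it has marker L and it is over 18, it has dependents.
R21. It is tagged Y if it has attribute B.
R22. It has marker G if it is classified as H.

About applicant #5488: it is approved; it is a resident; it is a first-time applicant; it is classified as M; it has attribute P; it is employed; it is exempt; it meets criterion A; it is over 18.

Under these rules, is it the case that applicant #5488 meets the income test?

By R1 (it is classified as M): it has attribute B.
By R10 (it has attribute P, it meets criterion A, it is over 18): it has dependents.
By R11 (it is a resident): it is classified as H.
By R14 (it has attribute B, it has dependents): it is classified as T.
By R2 (it is classified as H): it is in category W.
By R15 (it is in category W, it meets criterion A): it is eligible for tier B.
By R17 (it is eligible for tier B): it carries flag X.
By R12 (it carries flag X, it is over 18): it has a qualifying event.
By R16 (it has a qualifying event, it is classified as T): it has a disability rating.
By R7 (it has a disability rating): it meets the income test.

Yes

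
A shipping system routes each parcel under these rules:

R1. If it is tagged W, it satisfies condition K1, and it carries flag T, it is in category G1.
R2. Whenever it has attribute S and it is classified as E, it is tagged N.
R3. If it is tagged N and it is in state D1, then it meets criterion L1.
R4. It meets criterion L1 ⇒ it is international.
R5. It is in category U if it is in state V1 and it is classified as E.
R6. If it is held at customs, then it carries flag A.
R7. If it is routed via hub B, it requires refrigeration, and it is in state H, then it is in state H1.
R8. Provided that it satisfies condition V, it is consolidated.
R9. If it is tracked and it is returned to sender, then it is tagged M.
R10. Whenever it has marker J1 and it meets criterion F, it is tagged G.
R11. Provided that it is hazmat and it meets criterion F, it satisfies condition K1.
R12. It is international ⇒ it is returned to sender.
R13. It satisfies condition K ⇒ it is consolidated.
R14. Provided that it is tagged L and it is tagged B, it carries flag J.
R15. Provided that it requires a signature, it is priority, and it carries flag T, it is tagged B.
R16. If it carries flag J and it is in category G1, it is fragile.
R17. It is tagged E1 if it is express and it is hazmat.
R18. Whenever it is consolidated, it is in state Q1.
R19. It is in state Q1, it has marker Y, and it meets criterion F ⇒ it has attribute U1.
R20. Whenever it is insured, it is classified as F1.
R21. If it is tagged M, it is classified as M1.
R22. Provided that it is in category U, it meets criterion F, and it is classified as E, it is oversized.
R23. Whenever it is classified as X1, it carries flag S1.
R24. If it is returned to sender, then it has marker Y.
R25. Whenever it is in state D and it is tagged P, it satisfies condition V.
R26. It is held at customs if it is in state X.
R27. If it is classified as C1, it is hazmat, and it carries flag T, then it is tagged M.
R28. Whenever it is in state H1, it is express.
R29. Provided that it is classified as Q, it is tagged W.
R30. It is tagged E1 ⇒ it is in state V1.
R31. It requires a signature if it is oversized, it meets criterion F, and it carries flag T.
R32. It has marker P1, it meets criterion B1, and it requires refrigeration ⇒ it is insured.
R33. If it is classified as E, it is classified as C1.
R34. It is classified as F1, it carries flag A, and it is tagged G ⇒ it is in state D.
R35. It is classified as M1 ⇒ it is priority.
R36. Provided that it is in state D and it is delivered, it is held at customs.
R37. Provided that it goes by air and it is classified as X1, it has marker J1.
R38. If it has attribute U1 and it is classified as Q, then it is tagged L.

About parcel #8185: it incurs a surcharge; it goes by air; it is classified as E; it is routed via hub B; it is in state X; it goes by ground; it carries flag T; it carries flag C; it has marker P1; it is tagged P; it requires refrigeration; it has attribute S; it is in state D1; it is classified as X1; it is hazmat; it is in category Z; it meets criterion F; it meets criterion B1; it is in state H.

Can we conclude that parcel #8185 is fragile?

No

Forward chaining from the given facts derives: is tagged N, meets criterion L1, is international, is in state H1, satisfies condition K1, is returned to sender, carries flag S1, has marker Y, is held at customs, is express, is insured, is classified as C1, has marker J1, carries flag A, is tagged G, is tagged E1, is classified as F1, is tagged M, is in state V1, is in state D, is in category U, is classified as M1, is oversized, satisfies condition V, requires a signature, is priority, is consolidated, is tagged B, is in state Q1, has attribute U1.
The only rule concluding "it is fragile" is R16, which needs "it carries flag J"; that is never established.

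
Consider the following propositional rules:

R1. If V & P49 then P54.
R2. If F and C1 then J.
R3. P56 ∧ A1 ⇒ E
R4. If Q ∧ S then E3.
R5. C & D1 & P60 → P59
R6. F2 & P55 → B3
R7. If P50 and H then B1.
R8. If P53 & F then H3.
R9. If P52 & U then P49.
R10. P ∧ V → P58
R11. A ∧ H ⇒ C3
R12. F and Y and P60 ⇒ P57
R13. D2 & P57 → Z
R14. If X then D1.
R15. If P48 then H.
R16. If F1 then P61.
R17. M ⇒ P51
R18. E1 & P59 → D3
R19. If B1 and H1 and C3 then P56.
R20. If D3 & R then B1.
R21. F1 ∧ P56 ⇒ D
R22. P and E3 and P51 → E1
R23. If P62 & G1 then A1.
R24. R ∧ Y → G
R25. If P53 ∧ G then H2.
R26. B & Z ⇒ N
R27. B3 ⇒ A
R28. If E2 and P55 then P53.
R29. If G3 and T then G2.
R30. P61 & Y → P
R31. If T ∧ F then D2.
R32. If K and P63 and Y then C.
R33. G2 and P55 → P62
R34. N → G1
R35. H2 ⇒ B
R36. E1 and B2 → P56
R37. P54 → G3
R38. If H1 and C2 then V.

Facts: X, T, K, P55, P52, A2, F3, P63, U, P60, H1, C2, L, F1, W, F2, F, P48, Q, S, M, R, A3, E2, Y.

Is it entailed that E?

E3  (by R4: Q, S)
B3  (by R6: F2, P55)
P49  (by R9: P52, U)
P57  (by R12: F, Y, P60)
D1  (by R14: X)
H  (by R15: P48)
P61  (by R16: F1)
P51  (by R17: M)
G  (by R24: R, Y)
A  (by R27: B3)
P53  (by R28: E2, P55)
P  (by R30: P61, Y)
D2  (by R31: T, F)
C  (by R32: K, P63, Y)
V  (by R38: H1, C2)
P54  (by R1: V, P49)
P59  (by R5: C, D1, P60)
C3  (by R11: A, H)
Z  (by R13: D2, P57)
E1  (by R22: P, E3, P51)
H2  (by R25: P53, G)
B  (by R35: H2)
G3  (by R37: P54)
D3  (by R18: E1, P59)
B1  (by R20: D3, R)
N  (by R26: B, Z)
G2  (by R29: G3, T)
P62  (by R33: G2, P55)
G1  (by R34: N)
P56  (by R19: B1, H1, C3)
A1  (by R23: P62, G1)
E  (by R3: P56, A1)

Yes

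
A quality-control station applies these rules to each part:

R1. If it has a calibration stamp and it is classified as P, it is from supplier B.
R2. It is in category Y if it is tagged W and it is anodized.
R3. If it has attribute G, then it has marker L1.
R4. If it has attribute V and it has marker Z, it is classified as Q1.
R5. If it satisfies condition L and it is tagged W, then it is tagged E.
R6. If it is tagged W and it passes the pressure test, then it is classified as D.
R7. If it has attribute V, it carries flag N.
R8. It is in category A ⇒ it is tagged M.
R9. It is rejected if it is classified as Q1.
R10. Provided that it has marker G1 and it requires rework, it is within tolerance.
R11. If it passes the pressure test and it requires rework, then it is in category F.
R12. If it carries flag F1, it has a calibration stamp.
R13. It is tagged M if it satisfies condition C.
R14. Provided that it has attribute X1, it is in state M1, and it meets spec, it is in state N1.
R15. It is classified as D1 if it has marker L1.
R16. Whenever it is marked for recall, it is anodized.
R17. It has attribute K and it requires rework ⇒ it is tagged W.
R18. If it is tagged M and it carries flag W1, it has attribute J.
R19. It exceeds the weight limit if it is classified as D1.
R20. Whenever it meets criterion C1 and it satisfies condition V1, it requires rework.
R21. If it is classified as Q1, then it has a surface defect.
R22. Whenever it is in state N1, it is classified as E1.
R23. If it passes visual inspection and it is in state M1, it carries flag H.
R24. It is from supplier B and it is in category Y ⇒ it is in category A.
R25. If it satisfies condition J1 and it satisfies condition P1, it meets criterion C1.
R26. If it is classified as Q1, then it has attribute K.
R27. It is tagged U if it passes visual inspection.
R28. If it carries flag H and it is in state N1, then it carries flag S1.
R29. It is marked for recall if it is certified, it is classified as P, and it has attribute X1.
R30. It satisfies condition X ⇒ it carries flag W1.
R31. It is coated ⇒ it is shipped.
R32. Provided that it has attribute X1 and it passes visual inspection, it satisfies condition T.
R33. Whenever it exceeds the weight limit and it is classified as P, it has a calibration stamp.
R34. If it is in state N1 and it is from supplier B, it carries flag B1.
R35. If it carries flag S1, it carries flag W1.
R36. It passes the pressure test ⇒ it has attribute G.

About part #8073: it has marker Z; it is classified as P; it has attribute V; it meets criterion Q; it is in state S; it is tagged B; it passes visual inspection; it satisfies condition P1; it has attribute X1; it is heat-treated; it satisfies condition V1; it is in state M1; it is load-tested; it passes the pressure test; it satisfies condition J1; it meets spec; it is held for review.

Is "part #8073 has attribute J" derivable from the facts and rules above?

No

Forward chaining from the given facts derives: is classified as Q1, carries flag N, is rejected, is in state N1, has a surface defect, is classified as E1, carries flag H, meets criterion C1, has attribute K, is tagged U, carries flag S1, satisfies condition T, carries flag W1, has attribute G, has marker L1, is classified as D1, exceeds the weight limit, requires rework, has a calibration stamp, is from supplier B, is in category F, is tagged W, carries flag B1, is classified as D.
The only rule concluding "it has attribute J" is R18, which needs "it is tagged M"; that is never established.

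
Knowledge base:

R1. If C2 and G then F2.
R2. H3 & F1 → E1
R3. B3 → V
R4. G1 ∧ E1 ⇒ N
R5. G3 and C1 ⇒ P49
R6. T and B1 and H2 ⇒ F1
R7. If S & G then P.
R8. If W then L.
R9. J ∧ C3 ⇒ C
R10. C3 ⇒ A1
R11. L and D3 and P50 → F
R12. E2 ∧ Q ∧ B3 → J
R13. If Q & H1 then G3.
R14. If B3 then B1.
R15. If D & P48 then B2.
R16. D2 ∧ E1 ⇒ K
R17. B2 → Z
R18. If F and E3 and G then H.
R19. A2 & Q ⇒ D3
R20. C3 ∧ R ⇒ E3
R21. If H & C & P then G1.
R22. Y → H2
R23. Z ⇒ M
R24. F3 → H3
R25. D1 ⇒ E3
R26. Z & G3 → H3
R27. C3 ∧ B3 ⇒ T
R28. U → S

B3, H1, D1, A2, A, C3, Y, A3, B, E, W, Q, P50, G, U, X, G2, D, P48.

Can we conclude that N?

No

Forward chaining from the given facts derives: V, L, A1, G3, B1, B2, Z, D3, H2, M, E3, H3, T, S, F1, P, F, H, E1.
The only rule concluding N is R4, which needs G1; that is never established.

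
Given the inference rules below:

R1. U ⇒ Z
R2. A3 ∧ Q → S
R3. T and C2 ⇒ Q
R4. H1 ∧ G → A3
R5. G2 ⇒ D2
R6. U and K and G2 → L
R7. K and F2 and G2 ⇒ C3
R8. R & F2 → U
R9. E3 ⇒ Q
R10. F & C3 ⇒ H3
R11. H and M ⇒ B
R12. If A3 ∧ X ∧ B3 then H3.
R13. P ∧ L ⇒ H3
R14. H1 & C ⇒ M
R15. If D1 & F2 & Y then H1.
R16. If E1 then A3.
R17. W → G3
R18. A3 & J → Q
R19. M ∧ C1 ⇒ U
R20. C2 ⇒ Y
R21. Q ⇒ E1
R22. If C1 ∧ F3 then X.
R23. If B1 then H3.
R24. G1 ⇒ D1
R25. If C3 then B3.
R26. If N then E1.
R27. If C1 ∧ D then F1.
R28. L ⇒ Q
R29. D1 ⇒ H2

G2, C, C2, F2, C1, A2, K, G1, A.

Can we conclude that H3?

Forward chaining from the given facts derives: D2, C3, Y, D1, B3, H2, H1, M, U, Z, L, Q, E1, A3, S.
Rules concluding H3: R10 needs F; R12 needs X; R13 needs P; R23 needs B1 — none of these are established.

No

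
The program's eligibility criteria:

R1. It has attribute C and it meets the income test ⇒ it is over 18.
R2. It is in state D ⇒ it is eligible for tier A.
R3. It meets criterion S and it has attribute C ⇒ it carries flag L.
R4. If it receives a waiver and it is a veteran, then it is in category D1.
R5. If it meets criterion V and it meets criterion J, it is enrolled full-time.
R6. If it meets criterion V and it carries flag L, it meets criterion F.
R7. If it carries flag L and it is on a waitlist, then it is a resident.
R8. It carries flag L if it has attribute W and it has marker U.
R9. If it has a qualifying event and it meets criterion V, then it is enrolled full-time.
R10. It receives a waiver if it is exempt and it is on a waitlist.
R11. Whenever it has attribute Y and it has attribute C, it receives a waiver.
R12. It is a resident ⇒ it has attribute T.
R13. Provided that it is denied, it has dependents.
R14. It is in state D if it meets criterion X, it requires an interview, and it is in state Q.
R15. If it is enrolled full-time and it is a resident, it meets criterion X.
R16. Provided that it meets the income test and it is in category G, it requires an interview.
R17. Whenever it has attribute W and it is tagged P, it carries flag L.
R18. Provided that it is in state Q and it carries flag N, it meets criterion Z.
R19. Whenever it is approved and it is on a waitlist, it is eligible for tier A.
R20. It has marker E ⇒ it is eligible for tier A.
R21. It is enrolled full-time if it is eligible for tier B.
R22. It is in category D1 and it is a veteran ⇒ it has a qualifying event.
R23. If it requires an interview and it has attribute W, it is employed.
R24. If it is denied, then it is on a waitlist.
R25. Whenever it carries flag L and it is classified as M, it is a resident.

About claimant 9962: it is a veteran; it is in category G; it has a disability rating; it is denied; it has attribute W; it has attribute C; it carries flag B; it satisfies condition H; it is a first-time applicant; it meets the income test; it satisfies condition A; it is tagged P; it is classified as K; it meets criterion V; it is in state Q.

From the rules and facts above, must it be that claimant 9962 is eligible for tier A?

Forward chaining from the given facts derives: is over 18, has dependents, requires an interview, carries flag L, is employed, is on a waitlist, meets criterion F, is a resident, has attribute T.
Rules concluding "it is eligible for tier A": R2 needs "it is in state D"; R19 needs "it is approved"; R20 needs "it has marker E" — none of these are established.

No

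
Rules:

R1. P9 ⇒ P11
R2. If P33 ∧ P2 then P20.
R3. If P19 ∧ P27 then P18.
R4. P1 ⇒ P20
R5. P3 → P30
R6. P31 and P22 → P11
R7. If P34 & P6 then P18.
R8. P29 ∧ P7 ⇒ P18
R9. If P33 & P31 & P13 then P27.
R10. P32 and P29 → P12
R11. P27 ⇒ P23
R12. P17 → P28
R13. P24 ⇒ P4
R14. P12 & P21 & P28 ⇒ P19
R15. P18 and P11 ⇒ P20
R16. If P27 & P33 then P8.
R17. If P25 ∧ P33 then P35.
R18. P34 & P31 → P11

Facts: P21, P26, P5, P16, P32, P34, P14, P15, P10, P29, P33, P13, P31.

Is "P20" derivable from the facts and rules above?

No

Forward chaining from the given facts derives: P27, P12, P23, P8, P11.
Rules concluding P20: R2 needs P2; R4 needs P1; R15 needs P18 — none of these are established.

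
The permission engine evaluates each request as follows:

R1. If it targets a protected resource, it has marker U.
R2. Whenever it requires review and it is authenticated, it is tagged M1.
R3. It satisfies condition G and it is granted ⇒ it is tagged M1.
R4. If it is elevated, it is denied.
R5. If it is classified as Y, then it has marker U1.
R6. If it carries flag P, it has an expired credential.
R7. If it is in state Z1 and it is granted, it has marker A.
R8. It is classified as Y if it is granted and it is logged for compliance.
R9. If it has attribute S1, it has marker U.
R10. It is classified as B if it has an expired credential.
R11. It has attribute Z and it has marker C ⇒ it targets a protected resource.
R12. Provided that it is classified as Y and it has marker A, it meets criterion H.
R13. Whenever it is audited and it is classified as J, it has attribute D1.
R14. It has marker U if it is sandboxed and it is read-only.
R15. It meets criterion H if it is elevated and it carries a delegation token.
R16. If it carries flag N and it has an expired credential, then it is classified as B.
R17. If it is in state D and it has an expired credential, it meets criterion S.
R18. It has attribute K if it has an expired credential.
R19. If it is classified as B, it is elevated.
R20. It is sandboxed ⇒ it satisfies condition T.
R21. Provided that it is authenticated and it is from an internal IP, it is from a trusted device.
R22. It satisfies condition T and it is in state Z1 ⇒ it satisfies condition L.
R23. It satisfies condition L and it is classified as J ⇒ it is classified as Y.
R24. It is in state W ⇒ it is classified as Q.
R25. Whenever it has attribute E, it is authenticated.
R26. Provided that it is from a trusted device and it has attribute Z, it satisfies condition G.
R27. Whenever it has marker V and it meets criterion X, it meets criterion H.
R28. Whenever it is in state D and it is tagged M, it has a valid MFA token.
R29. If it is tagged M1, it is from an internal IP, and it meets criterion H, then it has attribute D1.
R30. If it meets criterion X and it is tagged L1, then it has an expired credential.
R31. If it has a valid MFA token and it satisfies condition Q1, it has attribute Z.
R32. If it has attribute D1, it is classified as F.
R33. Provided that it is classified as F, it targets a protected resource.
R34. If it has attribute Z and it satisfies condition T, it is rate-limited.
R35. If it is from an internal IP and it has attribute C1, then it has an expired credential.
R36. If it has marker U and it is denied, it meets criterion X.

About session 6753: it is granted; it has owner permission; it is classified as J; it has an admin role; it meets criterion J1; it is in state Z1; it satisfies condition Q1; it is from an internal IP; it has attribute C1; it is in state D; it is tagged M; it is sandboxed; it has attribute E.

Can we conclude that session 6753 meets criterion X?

By R7 (it is in state Z1, it is granted): it has marker A.
By R20 (it is sandboxed): it satisfies condition T.
By R22 (it satisfies condition T, it is in state Z1): it satisfies condition L.
By R23 (it satisfies condition L, it is classified as J): it is classified as Y.
By R25 (it has attribute E): it is authenticated.
By R28 (it is in state D, it is tagged M): it has a valid MFA token.
By R31 (it has a valid MFA token, it satisfies condition Q1): it has attribute Z.
By R35 (it is from an internal IP, it has attribute C1): it has an expired credential.
By R10 (it has an expired credential): it is classified as B.
By R12 (it is classified as Y, it has marker A): it meets criterion H.
By R19 (it is classified as B): it is elevated.
By R21 (it is authenticated, it is from an internal IP): it is from a trusted device.
By R26 (it is from a trusted device, it has attribute Z): it satisfies condition G.
By R3 (it satisfies condition G, it is granted): it is tagged M1.
By R4 (it is elevated): it is denied.
By R29 (it is tagged M1, it is from an internal IP, it meets criterion H): it has attribute D1.
By R32 (it has attribute D1): it is classified as F.
By R33 (it is classified as F): it targets a protected resource.
By R1 (it targets a protected resource): it has marker U.
By R36 (it has marker U, it is denied): it meets criterion X.

Yes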